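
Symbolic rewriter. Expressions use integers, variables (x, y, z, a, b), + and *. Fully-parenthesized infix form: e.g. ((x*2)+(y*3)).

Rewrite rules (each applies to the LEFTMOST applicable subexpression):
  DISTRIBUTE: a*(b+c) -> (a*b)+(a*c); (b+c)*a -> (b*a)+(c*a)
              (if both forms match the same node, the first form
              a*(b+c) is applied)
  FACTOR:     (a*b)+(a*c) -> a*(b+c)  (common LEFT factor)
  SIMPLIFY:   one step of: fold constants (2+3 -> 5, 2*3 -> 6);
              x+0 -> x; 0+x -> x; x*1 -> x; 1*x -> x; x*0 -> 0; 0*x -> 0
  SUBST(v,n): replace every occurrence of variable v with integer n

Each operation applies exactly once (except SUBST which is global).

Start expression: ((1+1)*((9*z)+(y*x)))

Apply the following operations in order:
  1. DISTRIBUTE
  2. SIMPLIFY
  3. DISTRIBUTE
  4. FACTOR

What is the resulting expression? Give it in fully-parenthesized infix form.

Answer: ((2*(9*z))+(1*((y*x)+(y*x))))

Derivation:
Start: ((1+1)*((9*z)+(y*x)))
Apply DISTRIBUTE at root (target: ((1+1)*((9*z)+(y*x)))): ((1+1)*((9*z)+(y*x))) -> (((1+1)*(9*z))+((1+1)*(y*x)))
Apply SIMPLIFY at LL (target: (1+1)): (((1+1)*(9*z))+((1+1)*(y*x))) -> ((2*(9*z))+((1+1)*(y*x)))
Apply DISTRIBUTE at R (target: ((1+1)*(y*x))): ((2*(9*z))+((1+1)*(y*x))) -> ((2*(9*z))+((1*(y*x))+(1*(y*x))))
Apply FACTOR at R (target: ((1*(y*x))+(1*(y*x)))): ((2*(9*z))+((1*(y*x))+(1*(y*x)))) -> ((2*(9*z))+(1*((y*x)+(y*x))))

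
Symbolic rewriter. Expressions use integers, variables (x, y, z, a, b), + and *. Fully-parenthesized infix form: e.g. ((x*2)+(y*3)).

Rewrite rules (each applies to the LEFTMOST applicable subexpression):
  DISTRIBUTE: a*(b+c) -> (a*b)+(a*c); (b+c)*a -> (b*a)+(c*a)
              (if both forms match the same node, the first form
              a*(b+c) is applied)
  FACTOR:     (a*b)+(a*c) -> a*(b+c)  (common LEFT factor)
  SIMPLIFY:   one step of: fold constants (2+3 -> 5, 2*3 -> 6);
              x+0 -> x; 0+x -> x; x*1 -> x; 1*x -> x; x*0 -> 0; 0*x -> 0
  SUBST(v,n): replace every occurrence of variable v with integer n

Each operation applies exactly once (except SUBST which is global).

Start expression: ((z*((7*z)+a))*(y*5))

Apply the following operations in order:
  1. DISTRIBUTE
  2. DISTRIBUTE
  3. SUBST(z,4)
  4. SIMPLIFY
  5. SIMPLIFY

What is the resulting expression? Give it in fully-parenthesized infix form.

Answer: ((112*(y*5))+((4*a)*(y*5)))

Derivation:
Start: ((z*((7*z)+a))*(y*5))
Apply DISTRIBUTE at L (target: (z*((7*z)+a))): ((z*((7*z)+a))*(y*5)) -> (((z*(7*z))+(z*a))*(y*5))
Apply DISTRIBUTE at root (target: (((z*(7*z))+(z*a))*(y*5))): (((z*(7*z))+(z*a))*(y*5)) -> (((z*(7*z))*(y*5))+((z*a)*(y*5)))
Apply SUBST(z,4): (((z*(7*z))*(y*5))+((z*a)*(y*5))) -> (((4*(7*4))*(y*5))+((4*a)*(y*5)))
Apply SIMPLIFY at LLR (target: (7*4)): (((4*(7*4))*(y*5))+((4*a)*(y*5))) -> (((4*28)*(y*5))+((4*a)*(y*5)))
Apply SIMPLIFY at LL (target: (4*28)): (((4*28)*(y*5))+((4*a)*(y*5))) -> ((112*(y*5))+((4*a)*(y*5)))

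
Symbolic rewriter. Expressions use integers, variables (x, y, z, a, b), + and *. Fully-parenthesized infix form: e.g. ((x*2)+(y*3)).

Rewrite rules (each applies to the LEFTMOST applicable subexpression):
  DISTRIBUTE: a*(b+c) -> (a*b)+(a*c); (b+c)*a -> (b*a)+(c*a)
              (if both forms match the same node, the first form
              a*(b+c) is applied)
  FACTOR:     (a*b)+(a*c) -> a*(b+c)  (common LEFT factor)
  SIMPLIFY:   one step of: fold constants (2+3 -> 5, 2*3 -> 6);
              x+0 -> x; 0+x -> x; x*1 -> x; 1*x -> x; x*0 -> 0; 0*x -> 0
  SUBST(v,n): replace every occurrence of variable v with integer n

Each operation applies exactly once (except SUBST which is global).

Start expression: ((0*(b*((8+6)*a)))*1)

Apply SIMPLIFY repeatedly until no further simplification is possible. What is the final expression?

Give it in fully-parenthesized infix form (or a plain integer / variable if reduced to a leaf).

Start: ((0*(b*((8+6)*a)))*1)
Step 1: at root: ((0*(b*((8+6)*a)))*1) -> (0*(b*((8+6)*a))); overall: ((0*(b*((8+6)*a)))*1) -> (0*(b*((8+6)*a)))
Step 2: at root: (0*(b*((8+6)*a))) -> 0; overall: (0*(b*((8+6)*a))) -> 0
Fixed point: 0

Answer: 0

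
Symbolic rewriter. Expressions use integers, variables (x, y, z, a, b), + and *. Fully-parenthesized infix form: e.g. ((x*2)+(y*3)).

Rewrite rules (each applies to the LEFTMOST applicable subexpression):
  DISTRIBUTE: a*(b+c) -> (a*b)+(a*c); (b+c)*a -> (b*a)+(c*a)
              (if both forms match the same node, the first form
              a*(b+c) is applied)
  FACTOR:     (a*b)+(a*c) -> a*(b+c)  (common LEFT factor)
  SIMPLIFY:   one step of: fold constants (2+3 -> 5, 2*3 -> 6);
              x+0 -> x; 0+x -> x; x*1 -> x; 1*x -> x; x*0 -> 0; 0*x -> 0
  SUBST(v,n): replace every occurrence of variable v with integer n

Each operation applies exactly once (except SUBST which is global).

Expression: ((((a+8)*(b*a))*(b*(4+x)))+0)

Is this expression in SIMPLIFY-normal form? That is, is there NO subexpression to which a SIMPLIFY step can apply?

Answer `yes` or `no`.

Expression: ((((a+8)*(b*a))*(b*(4+x)))+0)
Scanning for simplifiable subexpressions (pre-order)...
  at root: ((((a+8)*(b*a))*(b*(4+x)))+0) (SIMPLIFIABLE)
  at L: (((a+8)*(b*a))*(b*(4+x))) (not simplifiable)
  at LL: ((a+8)*(b*a)) (not simplifiable)
  at LLL: (a+8) (not simplifiable)
  at LLR: (b*a) (not simplifiable)
  at LR: (b*(4+x)) (not simplifiable)
  at LRR: (4+x) (not simplifiable)
Found simplifiable subexpr at path root: ((((a+8)*(b*a))*(b*(4+x)))+0)
One SIMPLIFY step would give: (((a+8)*(b*a))*(b*(4+x)))
-> NOT in normal form.

Answer: no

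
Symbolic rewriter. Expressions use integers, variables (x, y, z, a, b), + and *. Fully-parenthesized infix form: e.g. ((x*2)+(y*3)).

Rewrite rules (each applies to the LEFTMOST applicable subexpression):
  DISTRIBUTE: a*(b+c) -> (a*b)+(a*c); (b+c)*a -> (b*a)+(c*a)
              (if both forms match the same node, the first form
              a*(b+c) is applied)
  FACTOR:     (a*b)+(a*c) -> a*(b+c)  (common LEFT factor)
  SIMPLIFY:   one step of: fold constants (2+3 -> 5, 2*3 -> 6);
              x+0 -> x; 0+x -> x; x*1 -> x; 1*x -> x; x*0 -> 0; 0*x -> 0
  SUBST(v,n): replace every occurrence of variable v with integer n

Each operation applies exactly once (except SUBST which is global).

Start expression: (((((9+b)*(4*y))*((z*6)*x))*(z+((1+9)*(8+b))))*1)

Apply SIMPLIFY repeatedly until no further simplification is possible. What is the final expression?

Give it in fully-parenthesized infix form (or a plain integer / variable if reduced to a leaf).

Answer: ((((9+b)*(4*y))*((z*6)*x))*(z+(10*(8+b))))

Derivation:
Start: (((((9+b)*(4*y))*((z*6)*x))*(z+((1+9)*(8+b))))*1)
Step 1: at root: (((((9+b)*(4*y))*((z*6)*x))*(z+((1+9)*(8+b))))*1) -> ((((9+b)*(4*y))*((z*6)*x))*(z+((1+9)*(8+b)))); overall: (((((9+b)*(4*y))*((z*6)*x))*(z+((1+9)*(8+b))))*1) -> ((((9+b)*(4*y))*((z*6)*x))*(z+((1+9)*(8+b))))
Step 2: at RRL: (1+9) -> 10; overall: ((((9+b)*(4*y))*((z*6)*x))*(z+((1+9)*(8+b)))) -> ((((9+b)*(4*y))*((z*6)*x))*(z+(10*(8+b))))
Fixed point: ((((9+b)*(4*y))*((z*6)*x))*(z+(10*(8+b))))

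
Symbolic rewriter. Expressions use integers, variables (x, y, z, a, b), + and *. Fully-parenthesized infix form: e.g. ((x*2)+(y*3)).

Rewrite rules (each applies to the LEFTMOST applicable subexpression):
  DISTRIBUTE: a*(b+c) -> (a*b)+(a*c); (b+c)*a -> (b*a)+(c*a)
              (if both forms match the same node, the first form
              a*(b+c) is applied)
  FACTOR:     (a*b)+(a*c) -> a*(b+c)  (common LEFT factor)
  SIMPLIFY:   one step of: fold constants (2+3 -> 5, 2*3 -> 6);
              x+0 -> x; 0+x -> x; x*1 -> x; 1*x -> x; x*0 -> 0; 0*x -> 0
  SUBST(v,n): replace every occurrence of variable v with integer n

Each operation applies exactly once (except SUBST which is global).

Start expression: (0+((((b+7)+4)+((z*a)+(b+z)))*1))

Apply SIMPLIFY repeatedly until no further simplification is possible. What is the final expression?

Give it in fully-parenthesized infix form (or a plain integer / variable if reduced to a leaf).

Answer: (((b+7)+4)+((z*a)+(b+z)))

Derivation:
Start: (0+((((b+7)+4)+((z*a)+(b+z)))*1))
Step 1: at root: (0+((((b+7)+4)+((z*a)+(b+z)))*1)) -> ((((b+7)+4)+((z*a)+(b+z)))*1); overall: (0+((((b+7)+4)+((z*a)+(b+z)))*1)) -> ((((b+7)+4)+((z*a)+(b+z)))*1)
Step 2: at root: ((((b+7)+4)+((z*a)+(b+z)))*1) -> (((b+7)+4)+((z*a)+(b+z))); overall: ((((b+7)+4)+((z*a)+(b+z)))*1) -> (((b+7)+4)+((z*a)+(b+z)))
Fixed point: (((b+7)+4)+((z*a)+(b+z)))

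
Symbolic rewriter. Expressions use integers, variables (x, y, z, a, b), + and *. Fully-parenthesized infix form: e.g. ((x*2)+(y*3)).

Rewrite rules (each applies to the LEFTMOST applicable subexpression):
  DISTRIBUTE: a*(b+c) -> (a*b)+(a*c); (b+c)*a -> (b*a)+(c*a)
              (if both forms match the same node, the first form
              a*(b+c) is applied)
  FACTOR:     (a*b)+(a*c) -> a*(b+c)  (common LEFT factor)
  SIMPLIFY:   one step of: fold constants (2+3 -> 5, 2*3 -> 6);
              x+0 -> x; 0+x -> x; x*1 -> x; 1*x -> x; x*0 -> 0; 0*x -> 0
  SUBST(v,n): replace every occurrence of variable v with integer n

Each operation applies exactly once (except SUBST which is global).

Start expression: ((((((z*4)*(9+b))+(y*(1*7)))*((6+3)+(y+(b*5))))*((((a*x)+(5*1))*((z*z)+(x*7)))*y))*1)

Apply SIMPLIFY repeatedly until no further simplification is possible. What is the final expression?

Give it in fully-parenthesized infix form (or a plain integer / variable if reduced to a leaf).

Start: ((((((z*4)*(9+b))+(y*(1*7)))*((6+3)+(y+(b*5))))*((((a*x)+(5*1))*((z*z)+(x*7)))*y))*1)
Step 1: at root: ((((((z*4)*(9+b))+(y*(1*7)))*((6+3)+(y+(b*5))))*((((a*x)+(5*1))*((z*z)+(x*7)))*y))*1) -> (((((z*4)*(9+b))+(y*(1*7)))*((6+3)+(y+(b*5))))*((((a*x)+(5*1))*((z*z)+(x*7)))*y)); overall: ((((((z*4)*(9+b))+(y*(1*7)))*((6+3)+(y+(b*5))))*((((a*x)+(5*1))*((z*z)+(x*7)))*y))*1) -> (((((z*4)*(9+b))+(y*(1*7)))*((6+3)+(y+(b*5))))*((((a*x)+(5*1))*((z*z)+(x*7)))*y))
Step 2: at LLRR: (1*7) -> 7; overall: (((((z*4)*(9+b))+(y*(1*7)))*((6+3)+(y+(b*5))))*((((a*x)+(5*1))*((z*z)+(x*7)))*y)) -> (((((z*4)*(9+b))+(y*7))*((6+3)+(y+(b*5))))*((((a*x)+(5*1))*((z*z)+(x*7)))*y))
Step 3: at LRL: (6+3) -> 9; overall: (((((z*4)*(9+b))+(y*7))*((6+3)+(y+(b*5))))*((((a*x)+(5*1))*((z*z)+(x*7)))*y)) -> (((((z*4)*(9+b))+(y*7))*(9+(y+(b*5))))*((((a*x)+(5*1))*((z*z)+(x*7)))*y))
Step 4: at RLLR: (5*1) -> 5; overall: (((((z*4)*(9+b))+(y*7))*(9+(y+(b*5))))*((((a*x)+(5*1))*((z*z)+(x*7)))*y)) -> (((((z*4)*(9+b))+(y*7))*(9+(y+(b*5))))*((((a*x)+5)*((z*z)+(x*7)))*y))
Fixed point: (((((z*4)*(9+b))+(y*7))*(9+(y+(b*5))))*((((a*x)+5)*((z*z)+(x*7)))*y))

Answer: (((((z*4)*(9+b))+(y*7))*(9+(y+(b*5))))*((((a*x)+5)*((z*z)+(x*7)))*y))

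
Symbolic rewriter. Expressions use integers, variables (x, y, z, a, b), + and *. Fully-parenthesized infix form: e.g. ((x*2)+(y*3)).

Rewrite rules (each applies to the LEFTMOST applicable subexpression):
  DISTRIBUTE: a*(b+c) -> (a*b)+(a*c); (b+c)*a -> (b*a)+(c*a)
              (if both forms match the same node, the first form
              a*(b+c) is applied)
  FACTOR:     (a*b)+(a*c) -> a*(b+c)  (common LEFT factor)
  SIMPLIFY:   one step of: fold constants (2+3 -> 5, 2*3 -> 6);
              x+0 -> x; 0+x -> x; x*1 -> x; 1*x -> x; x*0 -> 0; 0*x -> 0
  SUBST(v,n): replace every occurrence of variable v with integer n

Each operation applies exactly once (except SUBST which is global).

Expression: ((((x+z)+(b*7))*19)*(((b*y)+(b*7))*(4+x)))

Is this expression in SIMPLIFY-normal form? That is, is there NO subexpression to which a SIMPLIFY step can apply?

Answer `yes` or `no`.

Answer: yes

Derivation:
Expression: ((((x+z)+(b*7))*19)*(((b*y)+(b*7))*(4+x)))
Scanning for simplifiable subexpressions (pre-order)...
  at root: ((((x+z)+(b*7))*19)*(((b*y)+(b*7))*(4+x))) (not simplifiable)
  at L: (((x+z)+(b*7))*19) (not simplifiable)
  at LL: ((x+z)+(b*7)) (not simplifiable)
  at LLL: (x+z) (not simplifiable)
  at LLR: (b*7) (not simplifiable)
  at R: (((b*y)+(b*7))*(4+x)) (not simplifiable)
  at RL: ((b*y)+(b*7)) (not simplifiable)
  at RLL: (b*y) (not simplifiable)
  at RLR: (b*7) (not simplifiable)
  at RR: (4+x) (not simplifiable)
Result: no simplifiable subexpression found -> normal form.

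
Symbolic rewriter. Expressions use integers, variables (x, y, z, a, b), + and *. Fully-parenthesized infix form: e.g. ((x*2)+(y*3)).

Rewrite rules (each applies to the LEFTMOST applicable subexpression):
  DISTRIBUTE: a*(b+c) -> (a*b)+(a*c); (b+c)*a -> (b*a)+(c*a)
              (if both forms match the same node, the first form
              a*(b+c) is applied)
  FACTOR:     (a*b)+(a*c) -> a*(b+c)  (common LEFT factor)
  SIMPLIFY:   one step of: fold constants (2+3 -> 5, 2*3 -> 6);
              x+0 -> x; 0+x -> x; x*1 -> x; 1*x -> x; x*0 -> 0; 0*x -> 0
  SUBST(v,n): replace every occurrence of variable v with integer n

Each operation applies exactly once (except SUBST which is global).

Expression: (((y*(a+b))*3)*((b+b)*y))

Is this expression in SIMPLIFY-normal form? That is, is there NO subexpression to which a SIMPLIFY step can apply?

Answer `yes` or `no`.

Answer: yes

Derivation:
Expression: (((y*(a+b))*3)*((b+b)*y))
Scanning for simplifiable subexpressions (pre-order)...
  at root: (((y*(a+b))*3)*((b+b)*y)) (not simplifiable)
  at L: ((y*(a+b))*3) (not simplifiable)
  at LL: (y*(a+b)) (not simplifiable)
  at LLR: (a+b) (not simplifiable)
  at R: ((b+b)*y) (not simplifiable)
  at RL: (b+b) (not simplifiable)
Result: no simplifiable subexpression found -> normal form.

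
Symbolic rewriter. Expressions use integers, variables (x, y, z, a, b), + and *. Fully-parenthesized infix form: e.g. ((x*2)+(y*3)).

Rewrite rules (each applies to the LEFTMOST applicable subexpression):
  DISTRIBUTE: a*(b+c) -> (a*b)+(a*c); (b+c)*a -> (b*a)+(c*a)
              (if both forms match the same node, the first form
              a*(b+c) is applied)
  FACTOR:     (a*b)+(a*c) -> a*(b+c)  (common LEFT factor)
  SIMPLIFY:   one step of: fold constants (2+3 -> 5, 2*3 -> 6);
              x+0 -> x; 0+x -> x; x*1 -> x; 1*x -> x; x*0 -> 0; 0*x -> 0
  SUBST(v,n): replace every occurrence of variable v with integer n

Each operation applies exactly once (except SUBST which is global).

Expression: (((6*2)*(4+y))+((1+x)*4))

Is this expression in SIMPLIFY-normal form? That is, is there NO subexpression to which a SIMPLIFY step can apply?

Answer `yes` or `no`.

Answer: no

Derivation:
Expression: (((6*2)*(4+y))+((1+x)*4))
Scanning for simplifiable subexpressions (pre-order)...
  at root: (((6*2)*(4+y))+((1+x)*4)) (not simplifiable)
  at L: ((6*2)*(4+y)) (not simplifiable)
  at LL: (6*2) (SIMPLIFIABLE)
  at LR: (4+y) (not simplifiable)
  at R: ((1+x)*4) (not simplifiable)
  at RL: (1+x) (not simplifiable)
Found simplifiable subexpr at path LL: (6*2)
One SIMPLIFY step would give: ((12*(4+y))+((1+x)*4))
-> NOT in normal form.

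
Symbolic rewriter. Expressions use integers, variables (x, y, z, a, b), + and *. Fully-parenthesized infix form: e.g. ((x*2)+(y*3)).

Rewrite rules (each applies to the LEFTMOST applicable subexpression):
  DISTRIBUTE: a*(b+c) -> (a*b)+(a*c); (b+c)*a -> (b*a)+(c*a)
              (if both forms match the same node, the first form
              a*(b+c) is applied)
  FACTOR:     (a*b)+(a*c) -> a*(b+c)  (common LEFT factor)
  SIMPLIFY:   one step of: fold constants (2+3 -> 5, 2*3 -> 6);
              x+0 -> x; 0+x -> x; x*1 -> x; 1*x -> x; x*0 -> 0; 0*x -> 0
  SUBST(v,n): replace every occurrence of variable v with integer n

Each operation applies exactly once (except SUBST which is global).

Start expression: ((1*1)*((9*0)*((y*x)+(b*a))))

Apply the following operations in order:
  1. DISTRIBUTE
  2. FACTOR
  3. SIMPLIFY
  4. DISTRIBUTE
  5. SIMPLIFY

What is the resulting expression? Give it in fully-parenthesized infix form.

Start: ((1*1)*((9*0)*((y*x)+(b*a))))
Apply DISTRIBUTE at R (target: ((9*0)*((y*x)+(b*a)))): ((1*1)*((9*0)*((y*x)+(b*a)))) -> ((1*1)*(((9*0)*(y*x))+((9*0)*(b*a))))
Apply FACTOR at R (target: (((9*0)*(y*x))+((9*0)*(b*a)))): ((1*1)*(((9*0)*(y*x))+((9*0)*(b*a)))) -> ((1*1)*((9*0)*((y*x)+(b*a))))
Apply SIMPLIFY at L (target: (1*1)): ((1*1)*((9*0)*((y*x)+(b*a)))) -> (1*((9*0)*((y*x)+(b*a))))
Apply DISTRIBUTE at R (target: ((9*0)*((y*x)+(b*a)))): (1*((9*0)*((y*x)+(b*a)))) -> (1*(((9*0)*(y*x))+((9*0)*(b*a))))
Apply SIMPLIFY at root (target: (1*(((9*0)*(y*x))+((9*0)*(b*a))))): (1*(((9*0)*(y*x))+((9*0)*(b*a)))) -> (((9*0)*(y*x))+((9*0)*(b*a)))

Answer: (((9*0)*(y*x))+((9*0)*(b*a)))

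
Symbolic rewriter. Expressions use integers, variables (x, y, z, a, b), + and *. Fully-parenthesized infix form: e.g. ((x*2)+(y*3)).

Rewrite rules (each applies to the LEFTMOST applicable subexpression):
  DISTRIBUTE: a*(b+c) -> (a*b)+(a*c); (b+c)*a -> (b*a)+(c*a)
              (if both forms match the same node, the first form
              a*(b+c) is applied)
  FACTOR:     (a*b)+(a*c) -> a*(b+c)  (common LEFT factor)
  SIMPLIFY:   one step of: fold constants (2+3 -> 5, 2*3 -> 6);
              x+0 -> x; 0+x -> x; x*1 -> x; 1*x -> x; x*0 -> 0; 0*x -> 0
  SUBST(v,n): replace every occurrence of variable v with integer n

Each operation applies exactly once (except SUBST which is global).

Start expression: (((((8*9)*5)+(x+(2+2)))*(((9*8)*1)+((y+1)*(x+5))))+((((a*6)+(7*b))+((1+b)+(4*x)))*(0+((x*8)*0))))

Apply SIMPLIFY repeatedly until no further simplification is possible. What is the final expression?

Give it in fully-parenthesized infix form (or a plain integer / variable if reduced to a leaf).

Start: (((((8*9)*5)+(x+(2+2)))*(((9*8)*1)+((y+1)*(x+5))))+((((a*6)+(7*b))+((1+b)+(4*x)))*(0+((x*8)*0))))
Step 1: at LLLL: (8*9) -> 72; overall: (((((8*9)*5)+(x+(2+2)))*(((9*8)*1)+((y+1)*(x+5))))+((((a*6)+(7*b))+((1+b)+(4*x)))*(0+((x*8)*0)))) -> ((((72*5)+(x+(2+2)))*(((9*8)*1)+((y+1)*(x+5))))+((((a*6)+(7*b))+((1+b)+(4*x)))*(0+((x*8)*0))))
Step 2: at LLL: (72*5) -> 360; overall: ((((72*5)+(x+(2+2)))*(((9*8)*1)+((y+1)*(x+5))))+((((a*6)+(7*b))+((1+b)+(4*x)))*(0+((x*8)*0)))) -> (((360+(x+(2+2)))*(((9*8)*1)+((y+1)*(x+5))))+((((a*6)+(7*b))+((1+b)+(4*x)))*(0+((x*8)*0))))
Step 3: at LLRR: (2+2) -> 4; overall: (((360+(x+(2+2)))*(((9*8)*1)+((y+1)*(x+5))))+((((a*6)+(7*b))+((1+b)+(4*x)))*(0+((x*8)*0)))) -> (((360+(x+4))*(((9*8)*1)+((y+1)*(x+5))))+((((a*6)+(7*b))+((1+b)+(4*x)))*(0+((x*8)*0))))
Step 4: at LRL: ((9*8)*1) -> (9*8); overall: (((360+(x+4))*(((9*8)*1)+((y+1)*(x+5))))+((((a*6)+(7*b))+((1+b)+(4*x)))*(0+((x*8)*0)))) -> (((360+(x+4))*((9*8)+((y+1)*(x+5))))+((((a*6)+(7*b))+((1+b)+(4*x)))*(0+((x*8)*0))))
Step 5: at LRL: (9*8) -> 72; overall: (((360+(x+4))*((9*8)+((y+1)*(x+5))))+((((a*6)+(7*b))+((1+b)+(4*x)))*(0+((x*8)*0)))) -> (((360+(x+4))*(72+((y+1)*(x+5))))+((((a*6)+(7*b))+((1+b)+(4*x)))*(0+((x*8)*0))))
Step 6: at RR: (0+((x*8)*0)) -> ((x*8)*0); overall: (((360+(x+4))*(72+((y+1)*(x+5))))+((((a*6)+(7*b))+((1+b)+(4*x)))*(0+((x*8)*0)))) -> (((360+(x+4))*(72+((y+1)*(x+5))))+((((a*6)+(7*b))+((1+b)+(4*x)))*((x*8)*0)))
Step 7: at RR: ((x*8)*0) -> 0; overall: (((360+(x+4))*(72+((y+1)*(x+5))))+((((a*6)+(7*b))+((1+b)+(4*x)))*((x*8)*0))) -> (((360+(x+4))*(72+((y+1)*(x+5))))+((((a*6)+(7*b))+((1+b)+(4*x)))*0))
Step 8: at R: ((((a*6)+(7*b))+((1+b)+(4*x)))*0) -> 0; overall: (((360+(x+4))*(72+((y+1)*(x+5))))+((((a*6)+(7*b))+((1+b)+(4*x)))*0)) -> (((360+(x+4))*(72+((y+1)*(x+5))))+0)
Step 9: at root: (((360+(x+4))*(72+((y+1)*(x+5))))+0) -> ((360+(x+4))*(72+((y+1)*(x+5)))); overall: (((360+(x+4))*(72+((y+1)*(x+5))))+0) -> ((360+(x+4))*(72+((y+1)*(x+5))))
Fixed point: ((360+(x+4))*(72+((y+1)*(x+5))))

Answer: ((360+(x+4))*(72+((y+1)*(x+5))))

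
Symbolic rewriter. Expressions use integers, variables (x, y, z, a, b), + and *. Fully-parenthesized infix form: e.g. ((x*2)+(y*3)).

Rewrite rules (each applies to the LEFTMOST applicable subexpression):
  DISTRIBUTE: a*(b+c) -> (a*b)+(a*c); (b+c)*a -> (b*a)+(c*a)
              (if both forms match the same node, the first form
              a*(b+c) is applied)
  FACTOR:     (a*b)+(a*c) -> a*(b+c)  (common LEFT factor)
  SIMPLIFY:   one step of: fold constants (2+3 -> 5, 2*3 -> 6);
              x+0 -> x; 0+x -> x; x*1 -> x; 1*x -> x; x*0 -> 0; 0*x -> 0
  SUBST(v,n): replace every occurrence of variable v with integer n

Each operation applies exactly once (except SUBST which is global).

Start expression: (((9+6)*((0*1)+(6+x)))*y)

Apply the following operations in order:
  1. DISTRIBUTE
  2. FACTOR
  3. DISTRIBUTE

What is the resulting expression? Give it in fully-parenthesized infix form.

Start: (((9+6)*((0*1)+(6+x)))*y)
Apply DISTRIBUTE at L (target: ((9+6)*((0*1)+(6+x)))): (((9+6)*((0*1)+(6+x)))*y) -> ((((9+6)*(0*1))+((9+6)*(6+x)))*y)
Apply FACTOR at L (target: (((9+6)*(0*1))+((9+6)*(6+x)))): ((((9+6)*(0*1))+((9+6)*(6+x)))*y) -> (((9+6)*((0*1)+(6+x)))*y)
Apply DISTRIBUTE at L (target: ((9+6)*((0*1)+(6+x)))): (((9+6)*((0*1)+(6+x)))*y) -> ((((9+6)*(0*1))+((9+6)*(6+x)))*y)

Answer: ((((9+6)*(0*1))+((9+6)*(6+x)))*y)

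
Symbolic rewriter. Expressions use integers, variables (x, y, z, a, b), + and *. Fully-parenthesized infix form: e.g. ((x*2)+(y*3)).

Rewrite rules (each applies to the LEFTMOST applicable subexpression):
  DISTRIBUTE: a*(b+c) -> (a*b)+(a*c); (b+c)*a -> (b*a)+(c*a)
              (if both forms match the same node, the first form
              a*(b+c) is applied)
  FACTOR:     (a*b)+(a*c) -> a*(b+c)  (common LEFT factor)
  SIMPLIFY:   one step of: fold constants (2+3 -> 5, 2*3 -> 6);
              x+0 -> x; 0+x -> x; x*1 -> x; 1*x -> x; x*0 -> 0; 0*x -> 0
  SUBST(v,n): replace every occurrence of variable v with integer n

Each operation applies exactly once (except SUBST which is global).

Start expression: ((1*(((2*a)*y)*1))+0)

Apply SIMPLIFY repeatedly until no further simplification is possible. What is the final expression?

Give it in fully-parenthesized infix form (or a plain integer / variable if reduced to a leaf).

Start: ((1*(((2*a)*y)*1))+0)
Step 1: at root: ((1*(((2*a)*y)*1))+0) -> (1*(((2*a)*y)*1)); overall: ((1*(((2*a)*y)*1))+0) -> (1*(((2*a)*y)*1))
Step 2: at root: (1*(((2*a)*y)*1)) -> (((2*a)*y)*1); overall: (1*(((2*a)*y)*1)) -> (((2*a)*y)*1)
Step 3: at root: (((2*a)*y)*1) -> ((2*a)*y); overall: (((2*a)*y)*1) -> ((2*a)*y)
Fixed point: ((2*a)*y)

Answer: ((2*a)*y)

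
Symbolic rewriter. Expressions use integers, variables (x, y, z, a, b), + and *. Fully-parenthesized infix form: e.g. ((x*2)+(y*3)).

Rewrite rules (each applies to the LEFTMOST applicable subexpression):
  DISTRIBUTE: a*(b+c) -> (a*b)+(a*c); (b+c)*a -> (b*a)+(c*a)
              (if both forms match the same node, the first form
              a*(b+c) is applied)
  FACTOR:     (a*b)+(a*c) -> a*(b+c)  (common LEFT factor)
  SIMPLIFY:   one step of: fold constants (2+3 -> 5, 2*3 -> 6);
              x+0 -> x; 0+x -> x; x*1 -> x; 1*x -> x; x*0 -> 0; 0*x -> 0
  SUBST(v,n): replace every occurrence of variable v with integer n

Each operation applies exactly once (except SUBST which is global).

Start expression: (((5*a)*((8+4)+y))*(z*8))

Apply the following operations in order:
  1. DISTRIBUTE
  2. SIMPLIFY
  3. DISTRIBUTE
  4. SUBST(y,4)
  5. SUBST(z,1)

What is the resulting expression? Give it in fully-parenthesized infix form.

Start: (((5*a)*((8+4)+y))*(z*8))
Apply DISTRIBUTE at L (target: ((5*a)*((8+4)+y))): (((5*a)*((8+4)+y))*(z*8)) -> ((((5*a)*(8+4))+((5*a)*y))*(z*8))
Apply SIMPLIFY at LLR (target: (8+4)): ((((5*a)*(8+4))+((5*a)*y))*(z*8)) -> ((((5*a)*12)+((5*a)*y))*(z*8))
Apply DISTRIBUTE at root (target: ((((5*a)*12)+((5*a)*y))*(z*8))): ((((5*a)*12)+((5*a)*y))*(z*8)) -> ((((5*a)*12)*(z*8))+(((5*a)*y)*(z*8)))
Apply SUBST(y,4): ((((5*a)*12)*(z*8))+(((5*a)*y)*(z*8))) -> ((((5*a)*12)*(z*8))+(((5*a)*4)*(z*8)))
Apply SUBST(z,1): ((((5*a)*12)*(z*8))+(((5*a)*4)*(z*8))) -> ((((5*a)*12)*(1*8))+(((5*a)*4)*(1*8)))

Answer: ((((5*a)*12)*(1*8))+(((5*a)*4)*(1*8)))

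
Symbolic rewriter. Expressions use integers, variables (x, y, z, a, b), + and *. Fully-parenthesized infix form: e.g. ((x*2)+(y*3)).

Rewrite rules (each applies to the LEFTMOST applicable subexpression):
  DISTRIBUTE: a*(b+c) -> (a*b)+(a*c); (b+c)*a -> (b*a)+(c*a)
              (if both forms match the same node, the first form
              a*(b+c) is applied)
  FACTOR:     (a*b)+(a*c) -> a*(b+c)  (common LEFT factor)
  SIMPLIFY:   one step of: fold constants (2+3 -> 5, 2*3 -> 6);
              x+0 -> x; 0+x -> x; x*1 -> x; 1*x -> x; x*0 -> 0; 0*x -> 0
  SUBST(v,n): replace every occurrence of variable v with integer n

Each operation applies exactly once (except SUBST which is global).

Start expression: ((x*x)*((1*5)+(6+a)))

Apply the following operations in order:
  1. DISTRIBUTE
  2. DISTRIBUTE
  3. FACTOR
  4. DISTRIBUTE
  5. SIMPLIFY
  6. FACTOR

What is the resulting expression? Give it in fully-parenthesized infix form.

Answer: (((x*x)*5)+((x*x)*(6+a)))

Derivation:
Start: ((x*x)*((1*5)+(6+a)))
Apply DISTRIBUTE at root (target: ((x*x)*((1*5)+(6+a)))): ((x*x)*((1*5)+(6+a))) -> (((x*x)*(1*5))+((x*x)*(6+a)))
Apply DISTRIBUTE at R (target: ((x*x)*(6+a))): (((x*x)*(1*5))+((x*x)*(6+a))) -> (((x*x)*(1*5))+(((x*x)*6)+((x*x)*a)))
Apply FACTOR at R (target: (((x*x)*6)+((x*x)*a))): (((x*x)*(1*5))+(((x*x)*6)+((x*x)*a))) -> (((x*x)*(1*5))+((x*x)*(6+a)))
Apply DISTRIBUTE at R (target: ((x*x)*(6+a))): (((x*x)*(1*5))+((x*x)*(6+a))) -> (((x*x)*(1*5))+(((x*x)*6)+((x*x)*a)))
Apply SIMPLIFY at LR (target: (1*5)): (((x*x)*(1*5))+(((x*x)*6)+((x*x)*a))) -> (((x*x)*5)+(((x*x)*6)+((x*x)*a)))
Apply FACTOR at R (target: (((x*x)*6)+((x*x)*a))): (((x*x)*5)+(((x*x)*6)+((x*x)*a))) -> (((x*x)*5)+((x*x)*(6+a)))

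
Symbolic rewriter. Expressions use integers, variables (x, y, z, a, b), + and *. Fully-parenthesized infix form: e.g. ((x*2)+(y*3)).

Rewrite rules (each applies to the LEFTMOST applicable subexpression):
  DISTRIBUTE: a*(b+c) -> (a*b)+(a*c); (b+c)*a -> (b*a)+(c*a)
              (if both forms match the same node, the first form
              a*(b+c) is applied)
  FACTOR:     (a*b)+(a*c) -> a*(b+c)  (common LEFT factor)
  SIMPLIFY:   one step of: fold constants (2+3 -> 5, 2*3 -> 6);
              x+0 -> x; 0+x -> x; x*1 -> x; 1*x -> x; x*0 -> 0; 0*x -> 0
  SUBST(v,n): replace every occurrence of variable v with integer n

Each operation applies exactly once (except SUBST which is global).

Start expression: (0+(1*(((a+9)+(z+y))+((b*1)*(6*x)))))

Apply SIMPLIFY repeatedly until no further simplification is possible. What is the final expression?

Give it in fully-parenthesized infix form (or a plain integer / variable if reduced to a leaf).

Answer: (((a+9)+(z+y))+(b*(6*x)))

Derivation:
Start: (0+(1*(((a+9)+(z+y))+((b*1)*(6*x)))))
Step 1: at root: (0+(1*(((a+9)+(z+y))+((b*1)*(6*x))))) -> (1*(((a+9)+(z+y))+((b*1)*(6*x)))); overall: (0+(1*(((a+9)+(z+y))+((b*1)*(6*x))))) -> (1*(((a+9)+(z+y))+((b*1)*(6*x))))
Step 2: at root: (1*(((a+9)+(z+y))+((b*1)*(6*x)))) -> (((a+9)+(z+y))+((b*1)*(6*x))); overall: (1*(((a+9)+(z+y))+((b*1)*(6*x)))) -> (((a+9)+(z+y))+((b*1)*(6*x)))
Step 3: at RL: (b*1) -> b; overall: (((a+9)+(z+y))+((b*1)*(6*x))) -> (((a+9)+(z+y))+(b*(6*x)))
Fixed point: (((a+9)+(z+y))+(b*(6*x)))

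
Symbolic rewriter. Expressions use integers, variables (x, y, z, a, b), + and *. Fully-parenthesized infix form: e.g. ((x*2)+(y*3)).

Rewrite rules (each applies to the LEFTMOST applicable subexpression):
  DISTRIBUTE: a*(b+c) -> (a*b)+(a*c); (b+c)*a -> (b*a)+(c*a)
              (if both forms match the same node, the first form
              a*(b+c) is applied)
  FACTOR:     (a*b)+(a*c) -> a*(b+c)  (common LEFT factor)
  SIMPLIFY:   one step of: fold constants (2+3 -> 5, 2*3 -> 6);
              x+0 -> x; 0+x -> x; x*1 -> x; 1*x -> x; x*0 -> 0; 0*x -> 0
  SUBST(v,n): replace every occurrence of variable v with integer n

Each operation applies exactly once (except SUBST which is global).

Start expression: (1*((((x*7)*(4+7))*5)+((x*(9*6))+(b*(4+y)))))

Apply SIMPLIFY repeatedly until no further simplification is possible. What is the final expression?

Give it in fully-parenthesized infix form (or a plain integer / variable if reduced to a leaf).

Answer: ((((x*7)*11)*5)+((x*54)+(b*(4+y))))

Derivation:
Start: (1*((((x*7)*(4+7))*5)+((x*(9*6))+(b*(4+y)))))
Step 1: at root: (1*((((x*7)*(4+7))*5)+((x*(9*6))+(b*(4+y))))) -> ((((x*7)*(4+7))*5)+((x*(9*6))+(b*(4+y)))); overall: (1*((((x*7)*(4+7))*5)+((x*(9*6))+(b*(4+y))))) -> ((((x*7)*(4+7))*5)+((x*(9*6))+(b*(4+y))))
Step 2: at LLR: (4+7) -> 11; overall: ((((x*7)*(4+7))*5)+((x*(9*6))+(b*(4+y)))) -> ((((x*7)*11)*5)+((x*(9*6))+(b*(4+y))))
Step 3: at RLR: (9*6) -> 54; overall: ((((x*7)*11)*5)+((x*(9*6))+(b*(4+y)))) -> ((((x*7)*11)*5)+((x*54)+(b*(4+y))))
Fixed point: ((((x*7)*11)*5)+((x*54)+(b*(4+y))))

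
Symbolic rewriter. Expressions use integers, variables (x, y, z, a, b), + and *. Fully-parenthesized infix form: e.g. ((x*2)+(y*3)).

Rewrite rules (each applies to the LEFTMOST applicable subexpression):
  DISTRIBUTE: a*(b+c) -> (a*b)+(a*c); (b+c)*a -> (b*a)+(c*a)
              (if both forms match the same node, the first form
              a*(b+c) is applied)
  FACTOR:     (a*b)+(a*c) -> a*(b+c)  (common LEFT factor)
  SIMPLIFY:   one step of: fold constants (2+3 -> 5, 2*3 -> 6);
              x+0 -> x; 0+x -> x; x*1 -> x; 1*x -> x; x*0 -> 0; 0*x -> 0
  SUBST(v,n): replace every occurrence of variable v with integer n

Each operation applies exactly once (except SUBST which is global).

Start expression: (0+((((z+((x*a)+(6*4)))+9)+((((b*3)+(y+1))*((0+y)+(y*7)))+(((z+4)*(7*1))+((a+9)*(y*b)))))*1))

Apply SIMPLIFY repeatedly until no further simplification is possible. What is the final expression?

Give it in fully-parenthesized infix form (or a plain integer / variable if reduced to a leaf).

Start: (0+((((z+((x*a)+(6*4)))+9)+((((b*3)+(y+1))*((0+y)+(y*7)))+(((z+4)*(7*1))+((a+9)*(y*b)))))*1))
Step 1: at root: (0+((((z+((x*a)+(6*4)))+9)+((((b*3)+(y+1))*((0+y)+(y*7)))+(((z+4)*(7*1))+((a+9)*(y*b)))))*1)) -> ((((z+((x*a)+(6*4)))+9)+((((b*3)+(y+1))*((0+y)+(y*7)))+(((z+4)*(7*1))+((a+9)*(y*b)))))*1); overall: (0+((((z+((x*a)+(6*4)))+9)+((((b*3)+(y+1))*((0+y)+(y*7)))+(((z+4)*(7*1))+((a+9)*(y*b)))))*1)) -> ((((z+((x*a)+(6*4)))+9)+((((b*3)+(y+1))*((0+y)+(y*7)))+(((z+4)*(7*1))+((a+9)*(y*b)))))*1)
Step 2: at root: ((((z+((x*a)+(6*4)))+9)+((((b*3)+(y+1))*((0+y)+(y*7)))+(((z+4)*(7*1))+((a+9)*(y*b)))))*1) -> (((z+((x*a)+(6*4)))+9)+((((b*3)+(y+1))*((0+y)+(y*7)))+(((z+4)*(7*1))+((a+9)*(y*b))))); overall: ((((z+((x*a)+(6*4)))+9)+((((b*3)+(y+1))*((0+y)+(y*7)))+(((z+4)*(7*1))+((a+9)*(y*b)))))*1) -> (((z+((x*a)+(6*4)))+9)+((((b*3)+(y+1))*((0+y)+(y*7)))+(((z+4)*(7*1))+((a+9)*(y*b)))))
Step 3: at LLRR: (6*4) -> 24; overall: (((z+((x*a)+(6*4)))+9)+((((b*3)+(y+1))*((0+y)+(y*7)))+(((z+4)*(7*1))+((a+9)*(y*b))))) -> (((z+((x*a)+24))+9)+((((b*3)+(y+1))*((0+y)+(y*7)))+(((z+4)*(7*1))+((a+9)*(y*b)))))
Step 4: at RLRL: (0+y) -> y; overall: (((z+((x*a)+24))+9)+((((b*3)+(y+1))*((0+y)+(y*7)))+(((z+4)*(7*1))+((a+9)*(y*b))))) -> (((z+((x*a)+24))+9)+((((b*3)+(y+1))*(y+(y*7)))+(((z+4)*(7*1))+((a+9)*(y*b)))))
Step 5: at RRLR: (7*1) -> 7; overall: (((z+((x*a)+24))+9)+((((b*3)+(y+1))*(y+(y*7)))+(((z+4)*(7*1))+((a+9)*(y*b))))) -> (((z+((x*a)+24))+9)+((((b*3)+(y+1))*(y+(y*7)))+(((z+4)*7)+((a+9)*(y*b)))))
Fixed point: (((z+((x*a)+24))+9)+((((b*3)+(y+1))*(y+(y*7)))+(((z+4)*7)+((a+9)*(y*b)))))

Answer: (((z+((x*a)+24))+9)+((((b*3)+(y+1))*(y+(y*7)))+(((z+4)*7)+((a+9)*(y*b)))))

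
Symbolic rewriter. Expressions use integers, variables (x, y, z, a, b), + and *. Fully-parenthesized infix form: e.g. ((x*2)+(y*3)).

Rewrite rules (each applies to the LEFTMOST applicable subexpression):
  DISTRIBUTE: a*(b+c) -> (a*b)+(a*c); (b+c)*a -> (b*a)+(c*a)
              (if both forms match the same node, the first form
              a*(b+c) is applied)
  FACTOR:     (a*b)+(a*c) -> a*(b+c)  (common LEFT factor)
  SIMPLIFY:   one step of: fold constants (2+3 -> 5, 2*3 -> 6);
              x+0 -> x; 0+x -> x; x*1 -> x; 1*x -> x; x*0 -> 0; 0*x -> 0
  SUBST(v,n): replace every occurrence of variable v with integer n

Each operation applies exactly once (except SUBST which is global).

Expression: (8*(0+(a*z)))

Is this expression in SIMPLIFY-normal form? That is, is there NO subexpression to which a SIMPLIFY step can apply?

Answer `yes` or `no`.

Answer: no

Derivation:
Expression: (8*(0+(a*z)))
Scanning for simplifiable subexpressions (pre-order)...
  at root: (8*(0+(a*z))) (not simplifiable)
  at R: (0+(a*z)) (SIMPLIFIABLE)
  at RR: (a*z) (not simplifiable)
Found simplifiable subexpr at path R: (0+(a*z))
One SIMPLIFY step would give: (8*(a*z))
-> NOT in normal form.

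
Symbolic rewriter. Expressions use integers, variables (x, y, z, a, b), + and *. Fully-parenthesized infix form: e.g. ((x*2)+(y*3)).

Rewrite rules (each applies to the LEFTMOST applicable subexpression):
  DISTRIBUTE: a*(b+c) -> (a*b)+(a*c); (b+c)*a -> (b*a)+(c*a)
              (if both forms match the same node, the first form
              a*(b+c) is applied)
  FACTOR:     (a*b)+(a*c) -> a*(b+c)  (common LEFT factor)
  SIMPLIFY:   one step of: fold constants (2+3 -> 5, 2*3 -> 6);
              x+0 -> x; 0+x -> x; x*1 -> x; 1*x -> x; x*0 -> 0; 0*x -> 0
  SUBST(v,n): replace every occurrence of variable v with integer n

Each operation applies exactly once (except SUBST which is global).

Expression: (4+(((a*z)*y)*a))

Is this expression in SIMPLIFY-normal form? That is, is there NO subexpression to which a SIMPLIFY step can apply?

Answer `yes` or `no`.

Expression: (4+(((a*z)*y)*a))
Scanning for simplifiable subexpressions (pre-order)...
  at root: (4+(((a*z)*y)*a)) (not simplifiable)
  at R: (((a*z)*y)*a) (not simplifiable)
  at RL: ((a*z)*y) (not simplifiable)
  at RLL: (a*z) (not simplifiable)
Result: no simplifiable subexpression found -> normal form.

Answer: yes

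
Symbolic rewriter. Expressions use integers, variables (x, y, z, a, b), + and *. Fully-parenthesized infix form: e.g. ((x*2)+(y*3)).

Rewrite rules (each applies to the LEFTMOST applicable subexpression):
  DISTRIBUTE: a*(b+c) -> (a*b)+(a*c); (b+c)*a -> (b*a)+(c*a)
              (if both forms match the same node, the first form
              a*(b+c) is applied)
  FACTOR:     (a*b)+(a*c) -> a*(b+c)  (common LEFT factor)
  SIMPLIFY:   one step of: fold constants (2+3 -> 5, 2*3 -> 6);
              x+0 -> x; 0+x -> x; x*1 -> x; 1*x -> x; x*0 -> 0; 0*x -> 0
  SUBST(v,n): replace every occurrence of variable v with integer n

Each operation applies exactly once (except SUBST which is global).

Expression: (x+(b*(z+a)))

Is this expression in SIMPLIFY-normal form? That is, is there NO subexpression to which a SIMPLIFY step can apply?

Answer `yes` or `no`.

Expression: (x+(b*(z+a)))
Scanning for simplifiable subexpressions (pre-order)...
  at root: (x+(b*(z+a))) (not simplifiable)
  at R: (b*(z+a)) (not simplifiable)
  at RR: (z+a) (not simplifiable)
Result: no simplifiable subexpression found -> normal form.

Answer: yes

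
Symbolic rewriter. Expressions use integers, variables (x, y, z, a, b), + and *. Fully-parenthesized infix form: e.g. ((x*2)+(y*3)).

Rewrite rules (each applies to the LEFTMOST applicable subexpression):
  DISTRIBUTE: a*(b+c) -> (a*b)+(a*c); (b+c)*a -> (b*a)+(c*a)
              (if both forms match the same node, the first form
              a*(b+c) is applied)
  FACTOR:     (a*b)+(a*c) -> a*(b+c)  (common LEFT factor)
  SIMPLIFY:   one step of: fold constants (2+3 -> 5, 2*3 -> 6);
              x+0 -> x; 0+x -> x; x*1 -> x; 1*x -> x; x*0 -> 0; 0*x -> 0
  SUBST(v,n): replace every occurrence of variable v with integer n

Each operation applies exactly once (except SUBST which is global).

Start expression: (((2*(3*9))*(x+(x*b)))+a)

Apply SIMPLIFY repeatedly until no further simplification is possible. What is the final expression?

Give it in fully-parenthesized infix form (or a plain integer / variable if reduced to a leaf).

Answer: ((54*(x+(x*b)))+a)

Derivation:
Start: (((2*(3*9))*(x+(x*b)))+a)
Step 1: at LLR: (3*9) -> 27; overall: (((2*(3*9))*(x+(x*b)))+a) -> (((2*27)*(x+(x*b)))+a)
Step 2: at LL: (2*27) -> 54; overall: (((2*27)*(x+(x*b)))+a) -> ((54*(x+(x*b)))+a)
Fixed point: ((54*(x+(x*b)))+a)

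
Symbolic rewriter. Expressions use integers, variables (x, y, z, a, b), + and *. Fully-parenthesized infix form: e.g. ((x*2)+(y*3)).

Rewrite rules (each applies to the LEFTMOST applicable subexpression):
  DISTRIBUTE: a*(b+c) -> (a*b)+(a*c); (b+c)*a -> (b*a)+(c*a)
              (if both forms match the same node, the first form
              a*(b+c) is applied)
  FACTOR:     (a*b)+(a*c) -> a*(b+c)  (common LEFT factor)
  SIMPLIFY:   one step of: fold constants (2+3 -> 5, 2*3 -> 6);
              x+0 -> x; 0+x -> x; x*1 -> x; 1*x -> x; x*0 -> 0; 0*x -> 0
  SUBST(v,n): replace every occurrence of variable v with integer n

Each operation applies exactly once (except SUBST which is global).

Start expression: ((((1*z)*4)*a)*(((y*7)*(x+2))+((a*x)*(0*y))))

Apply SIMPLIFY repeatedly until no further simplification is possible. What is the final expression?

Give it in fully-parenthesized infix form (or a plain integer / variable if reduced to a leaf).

Answer: (((z*4)*a)*((y*7)*(x+2)))

Derivation:
Start: ((((1*z)*4)*a)*(((y*7)*(x+2))+((a*x)*(0*y))))
Step 1: at LLL: (1*z) -> z; overall: ((((1*z)*4)*a)*(((y*7)*(x+2))+((a*x)*(0*y)))) -> (((z*4)*a)*(((y*7)*(x+2))+((a*x)*(0*y))))
Step 2: at RRR: (0*y) -> 0; overall: (((z*4)*a)*(((y*7)*(x+2))+((a*x)*(0*y)))) -> (((z*4)*a)*(((y*7)*(x+2))+((a*x)*0)))
Step 3: at RR: ((a*x)*0) -> 0; overall: (((z*4)*a)*(((y*7)*(x+2))+((a*x)*0))) -> (((z*4)*a)*(((y*7)*(x+2))+0))
Step 4: at R: (((y*7)*(x+2))+0) -> ((y*7)*(x+2)); overall: (((z*4)*a)*(((y*7)*(x+2))+0)) -> (((z*4)*a)*((y*7)*(x+2)))
Fixed point: (((z*4)*a)*((y*7)*(x+2)))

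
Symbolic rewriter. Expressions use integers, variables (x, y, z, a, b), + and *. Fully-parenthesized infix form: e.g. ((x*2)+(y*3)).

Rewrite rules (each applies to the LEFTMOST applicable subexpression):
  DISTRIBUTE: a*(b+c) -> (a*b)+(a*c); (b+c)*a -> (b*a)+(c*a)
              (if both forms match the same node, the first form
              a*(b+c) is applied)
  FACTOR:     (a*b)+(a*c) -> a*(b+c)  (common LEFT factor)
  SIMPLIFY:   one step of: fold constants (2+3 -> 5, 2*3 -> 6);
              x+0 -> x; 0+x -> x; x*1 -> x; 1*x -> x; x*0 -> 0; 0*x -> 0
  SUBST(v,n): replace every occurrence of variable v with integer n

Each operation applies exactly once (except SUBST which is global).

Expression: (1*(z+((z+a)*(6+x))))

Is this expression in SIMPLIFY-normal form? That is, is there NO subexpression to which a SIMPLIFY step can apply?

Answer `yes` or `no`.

Answer: no

Derivation:
Expression: (1*(z+((z+a)*(6+x))))
Scanning for simplifiable subexpressions (pre-order)...
  at root: (1*(z+((z+a)*(6+x)))) (SIMPLIFIABLE)
  at R: (z+((z+a)*(6+x))) (not simplifiable)
  at RR: ((z+a)*(6+x)) (not simplifiable)
  at RRL: (z+a) (not simplifiable)
  at RRR: (6+x) (not simplifiable)
Found simplifiable subexpr at path root: (1*(z+((z+a)*(6+x))))
One SIMPLIFY step would give: (z+((z+a)*(6+x)))
-> NOT in normal form.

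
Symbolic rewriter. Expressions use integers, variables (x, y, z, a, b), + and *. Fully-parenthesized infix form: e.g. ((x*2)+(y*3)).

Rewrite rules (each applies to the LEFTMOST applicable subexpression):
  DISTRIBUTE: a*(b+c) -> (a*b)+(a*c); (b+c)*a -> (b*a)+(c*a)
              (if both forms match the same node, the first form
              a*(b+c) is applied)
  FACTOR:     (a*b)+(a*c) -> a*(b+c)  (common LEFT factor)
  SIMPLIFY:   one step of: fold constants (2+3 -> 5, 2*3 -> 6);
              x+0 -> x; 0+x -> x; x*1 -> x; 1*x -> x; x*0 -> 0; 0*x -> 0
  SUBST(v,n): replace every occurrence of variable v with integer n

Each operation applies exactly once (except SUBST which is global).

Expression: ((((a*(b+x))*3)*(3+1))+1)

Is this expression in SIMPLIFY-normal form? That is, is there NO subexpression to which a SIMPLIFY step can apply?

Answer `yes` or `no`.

Expression: ((((a*(b+x))*3)*(3+1))+1)
Scanning for simplifiable subexpressions (pre-order)...
  at root: ((((a*(b+x))*3)*(3+1))+1) (not simplifiable)
  at L: (((a*(b+x))*3)*(3+1)) (not simplifiable)
  at LL: ((a*(b+x))*3) (not simplifiable)
  at LLL: (a*(b+x)) (not simplifiable)
  at LLLR: (b+x) (not simplifiable)
  at LR: (3+1) (SIMPLIFIABLE)
Found simplifiable subexpr at path LR: (3+1)
One SIMPLIFY step would give: ((((a*(b+x))*3)*4)+1)
-> NOT in normal form.

Answer: no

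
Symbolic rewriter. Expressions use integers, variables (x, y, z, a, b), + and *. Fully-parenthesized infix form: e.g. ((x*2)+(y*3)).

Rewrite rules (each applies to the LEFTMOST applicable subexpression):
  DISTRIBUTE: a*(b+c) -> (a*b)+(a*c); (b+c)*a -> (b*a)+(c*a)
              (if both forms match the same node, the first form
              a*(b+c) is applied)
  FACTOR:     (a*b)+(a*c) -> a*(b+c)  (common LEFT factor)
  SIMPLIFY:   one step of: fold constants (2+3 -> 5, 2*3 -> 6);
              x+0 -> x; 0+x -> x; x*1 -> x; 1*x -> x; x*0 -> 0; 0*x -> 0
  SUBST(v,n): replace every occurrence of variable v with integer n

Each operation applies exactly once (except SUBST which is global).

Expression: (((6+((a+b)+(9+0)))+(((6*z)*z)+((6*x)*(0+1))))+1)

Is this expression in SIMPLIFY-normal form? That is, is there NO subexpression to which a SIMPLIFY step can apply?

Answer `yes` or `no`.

Answer: no

Derivation:
Expression: (((6+((a+b)+(9+0)))+(((6*z)*z)+((6*x)*(0+1))))+1)
Scanning for simplifiable subexpressions (pre-order)...
  at root: (((6+((a+b)+(9+0)))+(((6*z)*z)+((6*x)*(0+1))))+1) (not simplifiable)
  at L: ((6+((a+b)+(9+0)))+(((6*z)*z)+((6*x)*(0+1)))) (not simplifiable)
  at LL: (6+((a+b)+(9+0))) (not simplifiable)
  at LLR: ((a+b)+(9+0)) (not simplifiable)
  at LLRL: (a+b) (not simplifiable)
  at LLRR: (9+0) (SIMPLIFIABLE)
  at LR: (((6*z)*z)+((6*x)*(0+1))) (not simplifiable)
  at LRL: ((6*z)*z) (not simplifiable)
  at LRLL: (6*z) (not simplifiable)
  at LRR: ((6*x)*(0+1)) (not simplifiable)
  at LRRL: (6*x) (not simplifiable)
  at LRRR: (0+1) (SIMPLIFIABLE)
Found simplifiable subexpr at path LLRR: (9+0)
One SIMPLIFY step would give: (((6+((a+b)+9))+(((6*z)*z)+((6*x)*(0+1))))+1)
-> NOT in normal form.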